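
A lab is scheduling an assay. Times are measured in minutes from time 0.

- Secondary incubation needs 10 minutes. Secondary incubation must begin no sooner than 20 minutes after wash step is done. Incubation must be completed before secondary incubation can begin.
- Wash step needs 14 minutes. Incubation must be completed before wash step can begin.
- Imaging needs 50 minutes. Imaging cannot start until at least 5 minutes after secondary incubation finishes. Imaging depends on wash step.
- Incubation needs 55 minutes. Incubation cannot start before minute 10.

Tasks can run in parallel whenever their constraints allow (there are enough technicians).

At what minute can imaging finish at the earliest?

164

After its own release at minute 10, incubation can start at minute 10 and finishes at minute 65.
Wash step waits on incubation (finishes minute 65), so it starts at minute 65 and finishes at 65 + 14 = minute 79.
Secondary incubation cannot start until wash step (finishes minute 79, plus 20-minute gap → minute 99); incubation (finishes minute 65). The controlling bound is minute 99, so secondary incubation finishes at 99 + 10 = minute 109.
For imaging: secondary incubation (finishes minute 109, plus 5-minute gap → minute 114); wash step (finishes minute 79). Taking the maximum gives a start of minute 114, and it finishes at 114 + 50 = minute 164.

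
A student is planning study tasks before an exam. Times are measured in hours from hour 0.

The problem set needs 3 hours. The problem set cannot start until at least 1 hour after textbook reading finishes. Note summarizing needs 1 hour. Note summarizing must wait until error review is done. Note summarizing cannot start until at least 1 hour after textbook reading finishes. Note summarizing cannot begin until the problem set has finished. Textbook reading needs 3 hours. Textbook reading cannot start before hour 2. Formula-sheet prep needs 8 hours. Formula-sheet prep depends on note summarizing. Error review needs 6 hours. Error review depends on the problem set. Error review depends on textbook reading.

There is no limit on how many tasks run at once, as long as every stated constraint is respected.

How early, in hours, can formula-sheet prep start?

16

Textbook reading cannot begin until its own release at hour 2. It runs from hour 2 to 2 + 3 = hour 5.
The problem set waits on textbook reading (finishes hour 5, plus 1-hour gap → hour 6), so it starts at hour 6 and finishes at 6 + 3 = hour 9.
For error review: the problem set (finishes hour 9); textbook reading (finishes hour 5). Taking the maximum gives a start of hour 9, and it finishes at 9 + 6 = hour 15.
Note summarizing cannot start until error review (finishes hour 15); textbook reading (finishes hour 5, plus 1-hour gap → hour 6); the problem set (finishes hour 9). The controlling bound is hour 15, so note summarizing finishes at 15 + 1 = hour 16.
Formula-sheet prep waits on note summarizing (finishes hour 16), so the earliest it can start is hour 16.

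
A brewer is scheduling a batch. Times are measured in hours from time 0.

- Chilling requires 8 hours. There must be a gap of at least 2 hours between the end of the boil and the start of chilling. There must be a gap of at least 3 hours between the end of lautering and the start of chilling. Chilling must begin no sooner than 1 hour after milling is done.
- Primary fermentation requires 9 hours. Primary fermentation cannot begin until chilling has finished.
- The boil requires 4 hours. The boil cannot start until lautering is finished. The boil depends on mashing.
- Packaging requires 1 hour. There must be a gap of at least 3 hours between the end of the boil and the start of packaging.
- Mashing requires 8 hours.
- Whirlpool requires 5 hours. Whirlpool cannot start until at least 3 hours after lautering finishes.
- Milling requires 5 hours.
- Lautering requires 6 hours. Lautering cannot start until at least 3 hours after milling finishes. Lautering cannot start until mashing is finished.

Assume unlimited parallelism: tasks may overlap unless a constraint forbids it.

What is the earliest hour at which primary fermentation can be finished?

37

Mashing has no prerequisites, so it starts at hour 0 and finishes at hour 8.
Milling has no prerequisites, so it starts at hour 0 and finishes at hour 5.
For lautering: milling (finishes hour 5, plus 3-hour gap → hour 8); mashing (finishes hour 8). Taking the maximum gives a start of hour 8, and it finishes at 8 + 6 = hour 14.
The boil needs all of lautering (finishes hour 14); mashing (finishes hour 8). That puts its earliest start at hour 14; it finishes at 14 + 4 = hour 18.
Chilling has to wait for the boil (finishes hour 18, plus 2-hour gap → hour 20); lautering (finishes hour 14, plus 3-hour gap → hour 17); milling (finishes hour 5, plus 1-hour gap → hour 6). The latest of these is hour 20, so chilling runs hour 20 to 20 + 8 = hour 28.
Primary fermentation waits on chilling (finishes hour 28), so it starts at hour 28 and finishes at 28 + 9 = hour 37.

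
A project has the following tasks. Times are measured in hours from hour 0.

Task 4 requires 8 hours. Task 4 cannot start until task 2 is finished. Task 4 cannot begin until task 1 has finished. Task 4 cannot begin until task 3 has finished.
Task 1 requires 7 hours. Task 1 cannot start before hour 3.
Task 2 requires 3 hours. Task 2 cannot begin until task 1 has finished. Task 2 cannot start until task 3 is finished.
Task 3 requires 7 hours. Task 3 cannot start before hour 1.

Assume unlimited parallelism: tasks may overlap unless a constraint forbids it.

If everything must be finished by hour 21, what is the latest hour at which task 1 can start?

3

Task 4 has no dependents, so it just needs to finish by hour 21. Starting by 21 − 8 = hour 13 achieves that.
Since task 4 (must start by hour 13) depends on it, task 2 must finish by hour 13. Backing off its 3-hour duration gives a latest start of hour 10.
Task 1 must finish in time for task 2 (must start by hour 10); task 4 (must start by hour 13). The tightest is hour 10, so task 1 must start by 10 − 7 = hour 3.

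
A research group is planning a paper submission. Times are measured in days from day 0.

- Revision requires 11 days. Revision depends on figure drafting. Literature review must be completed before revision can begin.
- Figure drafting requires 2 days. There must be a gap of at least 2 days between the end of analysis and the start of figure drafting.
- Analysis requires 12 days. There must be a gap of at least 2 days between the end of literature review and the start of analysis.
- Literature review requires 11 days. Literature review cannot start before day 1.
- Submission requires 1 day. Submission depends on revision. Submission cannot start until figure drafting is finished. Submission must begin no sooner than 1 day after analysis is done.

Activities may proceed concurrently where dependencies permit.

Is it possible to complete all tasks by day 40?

Literature review waits on its own release at day 1, so it starts at day 1 and finishes at 1 + 11 = day 12.
Analysis waits on literature review (finishes day 12, plus 2-day gap → day 14), so it starts at day 14 and finishes at 14 + 12 = day 26.
Figure drafting waits on analysis (finishes day 26, plus 2-day gap → day 28), so it starts at day 28 and finishes at 28 + 2 = day 30.
Revision cannot start until figure drafting (finishes day 30); literature review (finishes day 12). The controlling bound is day 30, so revision finishes at 30 + 11 = day 41.
For submission: revision (finishes day 41); figure drafting (finishes day 30); analysis (finishes day 26, plus 1-day gap → day 27). Taking the maximum gives a start of day 41, and it finishes at 41 + 1 = day 42.
The earliest everything can be done is day 42, which is after the deadline of 40, so it is not possible.

No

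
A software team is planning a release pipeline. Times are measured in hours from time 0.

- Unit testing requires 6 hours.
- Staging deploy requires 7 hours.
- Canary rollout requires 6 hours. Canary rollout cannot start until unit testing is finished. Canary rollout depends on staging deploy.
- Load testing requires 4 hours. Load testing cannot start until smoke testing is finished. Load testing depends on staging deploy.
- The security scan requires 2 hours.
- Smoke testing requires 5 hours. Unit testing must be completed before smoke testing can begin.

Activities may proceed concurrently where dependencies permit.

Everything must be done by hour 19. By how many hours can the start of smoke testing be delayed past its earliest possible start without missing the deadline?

Unit testing can start immediately at hour 0; it finishes at hour 6.
After unit testing (finishes hour 6), smoke testing can start at hour 6 and finishes at hour 11.

Working backward from the deadline:
Load testing must finish by hour 19; it takes 4 hours, so it must start by 19 − 4 = hour 15.
Smoke testing feeds into load testing (must start by hour 15); so smoke testing must finish by hour 15 and therefore start by hour 10.
So smoke testing can start as early as hour 6 and as late as hour 10, giving 10 − 6 = 4 hours of slack.

4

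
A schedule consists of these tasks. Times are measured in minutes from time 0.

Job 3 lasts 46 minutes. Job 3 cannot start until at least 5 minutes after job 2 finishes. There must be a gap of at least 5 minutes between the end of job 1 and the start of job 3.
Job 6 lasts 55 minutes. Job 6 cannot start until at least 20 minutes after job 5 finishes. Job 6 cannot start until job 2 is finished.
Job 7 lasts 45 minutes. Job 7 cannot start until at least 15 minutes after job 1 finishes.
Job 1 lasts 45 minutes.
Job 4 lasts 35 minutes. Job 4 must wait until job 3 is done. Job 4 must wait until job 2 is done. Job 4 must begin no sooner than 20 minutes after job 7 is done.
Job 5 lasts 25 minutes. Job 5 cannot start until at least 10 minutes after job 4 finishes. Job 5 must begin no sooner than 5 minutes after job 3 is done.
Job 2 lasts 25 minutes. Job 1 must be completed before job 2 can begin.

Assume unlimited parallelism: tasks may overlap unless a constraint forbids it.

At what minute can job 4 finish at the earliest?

160

Nothing blocks job 1, so it runs from minute 0 to minute 45.
Job 7 cannot begin until job 1 (finishes minute 45, plus 15-minute gap → minute 60). It runs from minute 60 to 60 + 45 = minute 105.
Job 2 cannot begin until job 1 (finishes minute 45). It runs from minute 45 to 45 + 25 = minute 70.
Job 3 needs all of job 2 (finishes minute 70, plus 5-minute gap → minute 75); job 1 (finishes minute 45, plus 5-minute gap → minute 50). That puts its earliest start at minute 75; it finishes at 75 + 46 = minute 121.
Job 4 needs all of job 3 (finishes minute 121); job 2 (finishes minute 70); job 7 (finishes minute 105, plus 20-minute gap → minute 125). That puts its earliest start at minute 125; it finishes at 125 + 35 = minute 160.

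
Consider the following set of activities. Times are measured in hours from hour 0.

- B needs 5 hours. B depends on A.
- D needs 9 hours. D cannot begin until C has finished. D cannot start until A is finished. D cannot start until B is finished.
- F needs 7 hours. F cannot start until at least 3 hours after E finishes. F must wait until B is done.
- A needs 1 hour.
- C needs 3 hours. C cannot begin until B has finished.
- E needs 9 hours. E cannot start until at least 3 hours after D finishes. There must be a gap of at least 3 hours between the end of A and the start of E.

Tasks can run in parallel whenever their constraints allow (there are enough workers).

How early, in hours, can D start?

A can start immediately at hour 0; it finishes at hour 1.
After A (finishes hour 1), B can start at hour 1 and finishes at hour 6.
After B (finishes hour 6), C can start at hour 6 and finishes at hour 9.
D waits on C (finishes hour 9); A (finishes hour 1); B (finishes hour 6). The latest of these is hour 9, which is the earliest D can start.

9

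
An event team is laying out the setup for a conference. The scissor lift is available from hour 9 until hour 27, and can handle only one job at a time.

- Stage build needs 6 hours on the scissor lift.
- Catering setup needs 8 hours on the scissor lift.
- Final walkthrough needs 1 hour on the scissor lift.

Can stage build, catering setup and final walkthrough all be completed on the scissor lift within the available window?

The scissor lift window is 27 − 9 = 18 hours.
Running back to back, the jobs need 6 + 8 + 1 = 15 hours on the scissor lift.
Since 15 ≤ 18, they fit within the window.

Yes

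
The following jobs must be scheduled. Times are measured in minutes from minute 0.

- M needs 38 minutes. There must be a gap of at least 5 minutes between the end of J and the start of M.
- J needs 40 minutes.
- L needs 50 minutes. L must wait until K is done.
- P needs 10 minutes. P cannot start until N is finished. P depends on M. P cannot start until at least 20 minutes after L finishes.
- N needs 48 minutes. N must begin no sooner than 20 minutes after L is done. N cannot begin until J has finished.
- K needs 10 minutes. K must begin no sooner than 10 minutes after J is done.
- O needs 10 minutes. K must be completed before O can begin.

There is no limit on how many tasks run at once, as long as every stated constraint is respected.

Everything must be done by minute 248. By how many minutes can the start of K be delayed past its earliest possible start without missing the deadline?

Nothing blocks J, so it runs from minute 0 to minute 40.
After J (finishes minute 40, plus 10-minute gap → minute 50), K can start at minute 50 and finishes at minute 60.

Working backward from the deadline:
P must finish by minute 248; it takes 10 minutes, so it must start by 248 − 10 = minute 238.
N feeds into P (must start by minute 238); so N must finish by minute 238 and therefore start by minute 190.
L has several dependents: N (must start by minute 190, minus 20-minute gap → minute 170); P (must start by minute 238, minus 20-minute gap → minute 218). The earliest of those limits is minute 170, so L must start by 170 − 50 = minute 120.
Nothing follows O; the deadline of minute 248 is its only limit. It must start by 248 − 10 = minute 238.
K must finish in time for L (must start by minute 120); O (must start by minute 238). The tightest is minute 120, so K must start by 120 − 10 = minute 110.
So K can start as early as minute 50 and as late as minute 110, giving 110 − 50 = 60 minutes of slack.

60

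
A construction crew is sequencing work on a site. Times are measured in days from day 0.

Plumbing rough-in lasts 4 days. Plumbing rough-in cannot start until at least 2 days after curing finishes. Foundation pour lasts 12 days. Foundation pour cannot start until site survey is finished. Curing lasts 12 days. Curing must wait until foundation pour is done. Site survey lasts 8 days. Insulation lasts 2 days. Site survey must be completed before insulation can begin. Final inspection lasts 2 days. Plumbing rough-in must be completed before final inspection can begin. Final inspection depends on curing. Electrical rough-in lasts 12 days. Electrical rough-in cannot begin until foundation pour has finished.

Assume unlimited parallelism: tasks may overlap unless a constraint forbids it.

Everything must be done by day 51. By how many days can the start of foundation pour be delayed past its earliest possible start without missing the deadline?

Site survey can start immediately at day 0; it finishes at day 8.
Foundation pour cannot begin until site survey (finishes day 8). It runs from day 8 to 8 + 12 = day 20.

Working backward from the deadline:
To finish by day 51, final inspection (duration 2) must start no later than day 49.
Since final inspection (must start by day 49) depends on it, plumbing rough-in must finish by day 49. Backing off its 4-day duration gives a latest start of day 45.
Curing has several dependents: plumbing rough-in (must start by day 45, minus 2-day gap → day 43); final inspection (must start by day 49). The earliest of those limits is day 43, so curing must start by 43 − 12 = day 31.
To finish by day 51, electrical rough-in (duration 12) must start no later than day 39.
Foundation pour feeds curing (must start by day 31); electrical rough-in (must start by day 39). Taking the minimum, foundation pour must finish by day 31 and start by 31 − 12 = day 19.
So foundation pour can start as early as day 8 and as late as day 19, giving 19 − 8 = 11 days of slack.

11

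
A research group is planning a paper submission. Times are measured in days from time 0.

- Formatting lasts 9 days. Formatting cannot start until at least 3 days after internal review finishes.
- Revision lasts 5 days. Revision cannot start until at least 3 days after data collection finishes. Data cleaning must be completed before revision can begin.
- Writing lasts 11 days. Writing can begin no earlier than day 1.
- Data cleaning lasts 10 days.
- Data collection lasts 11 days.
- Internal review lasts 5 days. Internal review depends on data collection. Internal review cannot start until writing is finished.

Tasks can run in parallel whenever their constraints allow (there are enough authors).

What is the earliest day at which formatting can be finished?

Writing cannot begin until its own release at day 1. It runs from day 1 to 1 + 11 = day 12.
Nothing blocks data collection, so it runs from day 0 to day 11.
Internal review needs all of data collection (finishes day 11); writing (finishes day 12). That puts its earliest start at day 12; it finishes at 12 + 5 = day 17.
After internal review (finishes day 17, plus 3-day gap → day 20), formatting can start at day 20 and finishes at day 29.

29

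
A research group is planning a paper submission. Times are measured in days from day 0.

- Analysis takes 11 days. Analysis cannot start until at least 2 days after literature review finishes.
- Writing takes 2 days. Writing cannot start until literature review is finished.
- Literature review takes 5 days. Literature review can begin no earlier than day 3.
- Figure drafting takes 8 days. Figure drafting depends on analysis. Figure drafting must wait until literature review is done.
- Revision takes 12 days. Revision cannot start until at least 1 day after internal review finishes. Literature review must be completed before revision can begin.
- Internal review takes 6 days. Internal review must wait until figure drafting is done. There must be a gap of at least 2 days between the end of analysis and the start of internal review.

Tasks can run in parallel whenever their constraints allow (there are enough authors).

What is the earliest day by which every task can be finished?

Literature review waits on its own release at day 3, so it starts at day 3 and finishes at 3 + 5 = day 8.
After literature review (finishes day 8), writing can start at day 8 and finishes at day 10.
After literature review (finishes day 8, plus 2-day gap → day 10), analysis can start at day 10 and finishes at day 21.
Figure drafting cannot start until analysis (finishes day 21); literature review (finishes day 8). The controlling bound is day 21, so figure drafting finishes at 21 + 8 = day 29.
For internal review: figure drafting (finishes day 29); analysis (finishes day 21, plus 2-day gap → day 23). Taking the maximum gives a start of day 29, and it finishes at 29 + 6 = day 35.
For revision: internal review (finishes day 35, plus 1-day gap → day 36); literature review (finishes day 8). Taking the maximum gives a start of day 36, and it finishes at 36 + 12 = day 48.
All tasks are finished once the last one completes. Finish times: Literature review at 8, Analysis at 21, Figure drafting at 29, Writing at 10, Internal review at 35, Revision at 48. The latest is day 48.

48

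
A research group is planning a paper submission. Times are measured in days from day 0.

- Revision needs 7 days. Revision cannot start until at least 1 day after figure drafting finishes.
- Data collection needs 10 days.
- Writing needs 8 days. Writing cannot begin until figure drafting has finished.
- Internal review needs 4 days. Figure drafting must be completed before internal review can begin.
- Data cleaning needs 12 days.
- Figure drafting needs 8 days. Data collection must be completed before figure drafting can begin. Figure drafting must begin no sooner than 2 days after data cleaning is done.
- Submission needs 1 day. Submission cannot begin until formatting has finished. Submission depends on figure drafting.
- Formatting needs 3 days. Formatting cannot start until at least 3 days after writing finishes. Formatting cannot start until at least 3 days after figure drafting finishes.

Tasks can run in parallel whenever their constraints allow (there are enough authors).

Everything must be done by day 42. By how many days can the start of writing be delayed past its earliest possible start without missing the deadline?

5

Data cleaning can start immediately at day 0; it finishes at day 12.
Data collection can start immediately at day 0; it finishes at day 10.
Figure drafting has to wait for data collection (finishes day 10); data cleaning (finishes day 12, plus 2-day gap → day 14). The latest of these is day 14, so figure drafting runs day 14 to 14 + 8 = day 22.
After figure drafting (finishes day 22), writing can start at day 22 and finishes at day 30.

Working backward from the deadline:
To finish by day 42, submission (duration 1) must start no later than day 41.
Formatting feeds into submission (must start by day 41); so formatting must finish by day 41 and therefore start by day 38.
Since formatting (must start by day 38, minus 3-day gap → day 35) depends on it, writing must finish by day 35. Backing off its 8-day duration gives a latest start of day 27.
So writing can start as early as day 22 and as late as day 27, giving 27 − 22 = 5 days of slack.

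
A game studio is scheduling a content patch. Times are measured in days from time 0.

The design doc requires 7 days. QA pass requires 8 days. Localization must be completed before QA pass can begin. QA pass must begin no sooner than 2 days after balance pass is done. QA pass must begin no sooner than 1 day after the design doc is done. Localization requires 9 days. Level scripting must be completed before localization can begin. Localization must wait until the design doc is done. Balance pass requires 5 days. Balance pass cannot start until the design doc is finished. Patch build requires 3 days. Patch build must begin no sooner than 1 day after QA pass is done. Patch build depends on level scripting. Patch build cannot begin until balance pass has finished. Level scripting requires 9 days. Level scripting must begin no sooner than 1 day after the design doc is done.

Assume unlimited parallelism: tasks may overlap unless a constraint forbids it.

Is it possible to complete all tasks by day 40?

Yes

The design doc has no prerequisites, so it starts at day 0 and finishes at day 7.
After the design doc (finishes day 7), balance pass can start at day 7 and finishes at day 12.
After the design doc (finishes day 7, plus 1-day gap → day 8), level scripting can start at day 8 and finishes at day 17.
Localization needs all of level scripting (finishes day 17); the design doc (finishes day 7). That puts its earliest start at day 17; it finishes at 17 + 9 = day 26.
QA pass has to wait for localization (finishes day 26); balance pass (finishes day 12, plus 2-day gap → day 14); the design doc (finishes day 7, plus 1-day gap → day 8). The latest of these is day 26, so QA pass runs day 26 to 26 + 8 = day 34.
Patch build cannot start until QA pass (finishes day 34, plus 1-day gap → day 35); level scripting (finishes day 17); balance pass (finishes day 12). The controlling bound is day 35, so patch build finishes at 35 + 3 = day 38.
Every task is finished by day 38, which is no later than the deadline of 40, so the schedule is feasible.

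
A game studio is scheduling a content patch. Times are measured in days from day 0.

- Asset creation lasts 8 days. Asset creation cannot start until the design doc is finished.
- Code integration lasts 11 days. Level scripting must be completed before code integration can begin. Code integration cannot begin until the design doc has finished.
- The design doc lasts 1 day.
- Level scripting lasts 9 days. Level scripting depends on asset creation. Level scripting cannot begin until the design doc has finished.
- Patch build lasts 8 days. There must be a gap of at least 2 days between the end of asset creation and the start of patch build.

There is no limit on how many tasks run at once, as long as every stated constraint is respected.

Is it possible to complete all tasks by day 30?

The design doc has no prerequisites, so it starts at day 0 and finishes at day 1.
Asset creation cannot begin until the design doc (finishes day 1). It runs from day 1 to 1 + 8 = day 9.
Patch build waits on asset creation (finishes day 9, plus 2-day gap → day 11), so it starts at day 11 and finishes at 11 + 8 = day 19.
Level scripting has to wait for asset creation (finishes day 9); the design doc (finishes day 1). The latest of these is day 9, so level scripting runs day 9 to 9 + 9 = day 18.
For code integration: level scripting (finishes day 18); the design doc (finishes day 1). Taking the maximum gives a start of day 18, and it finishes at 18 + 11 = day 29.
Every task is finished by day 29, which is no later than the deadline of 30, so the schedule is feasible.

Yes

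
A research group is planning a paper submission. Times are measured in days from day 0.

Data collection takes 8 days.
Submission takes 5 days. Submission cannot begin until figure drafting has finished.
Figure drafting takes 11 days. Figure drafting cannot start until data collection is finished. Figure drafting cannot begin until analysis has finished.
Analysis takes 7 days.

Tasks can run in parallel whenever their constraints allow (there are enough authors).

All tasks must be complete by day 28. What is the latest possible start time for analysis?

5

Nothing follows submission; the deadline of day 28 is its only limit. It must start by 28 − 5 = day 23.
Since submission (must start by day 23) depends on it, figure drafting must finish by day 23. Backing off its 11-day duration gives a latest start of day 12.
Since figure drafting (must start by day 12) depends on it, analysis must finish by day 12. Backing off its 7-day duration gives a latest start of day 5.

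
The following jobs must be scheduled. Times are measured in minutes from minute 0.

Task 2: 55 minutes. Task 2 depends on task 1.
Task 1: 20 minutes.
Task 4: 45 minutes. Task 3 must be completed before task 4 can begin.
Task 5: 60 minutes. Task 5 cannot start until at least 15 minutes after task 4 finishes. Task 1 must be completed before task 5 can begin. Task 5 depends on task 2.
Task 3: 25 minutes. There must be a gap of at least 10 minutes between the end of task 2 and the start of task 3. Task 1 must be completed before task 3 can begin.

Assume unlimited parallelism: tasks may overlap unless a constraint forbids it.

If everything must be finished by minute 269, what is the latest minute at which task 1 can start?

Nothing follows task 5; the deadline of minute 269 is its only limit. It must start by 269 − 60 = minute 209.
Task 4 must finish before task 5 (must start by minute 209, minus 15-minute gap → minute 194). With a 45-minute duration, task 4 must start by 194 − 45 = minute 149.
Task 3 has to be done before task 4 (must start by minute 149). That means finishing by minute 149, i.e. starting by 149 − 25 = minute 124.
Task 2 must finish in time for task 3 (must start by minute 124, minus 10-minute gap → minute 114); task 5 (must start by minute 209). The tightest is minute 114, so task 2 must start by 114 − 55 = minute 59.
For task 1: task 2 (must start by minute 59); task 3 (must start by minute 124); task 5 (must start by minute 209). The most restrictive is minute 59; with a 20-minute duration, task 1 must start by minute 39.

39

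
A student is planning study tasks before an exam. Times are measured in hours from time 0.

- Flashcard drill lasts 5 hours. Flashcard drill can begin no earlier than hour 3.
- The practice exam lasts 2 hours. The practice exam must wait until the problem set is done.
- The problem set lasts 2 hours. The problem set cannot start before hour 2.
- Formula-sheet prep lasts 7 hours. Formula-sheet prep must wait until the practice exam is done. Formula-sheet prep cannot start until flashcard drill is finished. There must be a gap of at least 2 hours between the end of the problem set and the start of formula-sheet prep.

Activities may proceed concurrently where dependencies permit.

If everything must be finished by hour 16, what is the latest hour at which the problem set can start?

Nothing follows formula-sheet prep; the deadline of hour 16 is its only limit. It must start by 16 − 7 = hour 9.
Since formula-sheet prep (must start by hour 9) depends on it, the practice exam must finish by hour 9. Backing off its 2-hour duration gives a latest start of hour 7.
The problem set feeds the practice exam (must start by hour 7); formula-sheet prep (must start by hour 9, minus 2-hour gap → hour 7). Taking the minimum, the problem set must finish by hour 7 and start by 7 − 2 = hour 5.

5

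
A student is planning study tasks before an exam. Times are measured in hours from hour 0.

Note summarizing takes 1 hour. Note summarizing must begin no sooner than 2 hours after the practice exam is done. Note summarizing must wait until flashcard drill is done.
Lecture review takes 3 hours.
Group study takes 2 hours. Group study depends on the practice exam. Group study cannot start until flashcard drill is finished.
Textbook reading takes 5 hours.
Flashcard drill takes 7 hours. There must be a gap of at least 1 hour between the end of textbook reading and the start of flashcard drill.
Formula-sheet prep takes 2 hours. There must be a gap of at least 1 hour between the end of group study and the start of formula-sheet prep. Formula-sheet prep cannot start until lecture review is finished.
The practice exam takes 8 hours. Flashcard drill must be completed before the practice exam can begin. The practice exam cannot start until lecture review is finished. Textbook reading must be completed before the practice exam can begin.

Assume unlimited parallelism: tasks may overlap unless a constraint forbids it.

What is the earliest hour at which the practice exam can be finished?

Lecture review has no prerequisites, so it starts at hour 0 and finishes at hour 3.
Nothing blocks textbook reading, so it runs from hour 0 to hour 5.
Flashcard drill cannot begin until textbook reading (finishes hour 5, plus 1-hour gap → hour 6). It runs from hour 6 to 6 + 7 = hour 13.
For the practice exam: flashcard drill (finishes hour 13); lecture review (finishes hour 3); textbook reading (finishes hour 5). Taking the maximum gives a start of hour 13, and it finishes at 13 + 8 = hour 21.

21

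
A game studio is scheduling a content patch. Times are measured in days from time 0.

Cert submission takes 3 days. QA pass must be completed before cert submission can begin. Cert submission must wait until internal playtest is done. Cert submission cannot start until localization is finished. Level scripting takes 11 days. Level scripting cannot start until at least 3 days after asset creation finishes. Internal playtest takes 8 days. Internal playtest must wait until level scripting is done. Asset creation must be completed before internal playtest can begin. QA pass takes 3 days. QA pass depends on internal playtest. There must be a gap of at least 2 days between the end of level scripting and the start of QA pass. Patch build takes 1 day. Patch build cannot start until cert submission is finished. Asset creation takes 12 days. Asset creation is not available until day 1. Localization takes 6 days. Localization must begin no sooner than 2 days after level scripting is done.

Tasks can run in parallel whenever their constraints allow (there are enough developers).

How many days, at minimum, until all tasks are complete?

After its own release at day 1, asset creation can start at day 1 and finishes at day 13.
Level scripting cannot begin until asset creation (finishes day 13, plus 3-day gap → day 16). It runs from day 16 to 16 + 11 = day 27.
Localization waits on level scripting (finishes day 27, plus 2-day gap → day 29), so it starts at day 29 and finishes at 29 + 6 = day 35.
Internal playtest has to wait for level scripting (finishes day 27); asset creation (finishes day 13). The latest of these is day 27, so internal playtest runs day 27 to 27 + 8 = day 35.
QA pass needs all of internal playtest (finishes day 35); level scripting (finishes day 27, plus 2-day gap → day 29). That puts its earliest start at day 35; it finishes at 35 + 3 = day 38.
Cert submission has to wait for QA pass (finishes day 38); internal playtest (finishes day 35); localization (finishes day 35). The latest of these is day 38, so cert submission runs day 38 to 38 + 3 = day 41.
Patch build waits on cert submission (finishes day 41), so it starts at day 41 and finishes at 41 + 1 = day 42.
All tasks are finished once the last one completes. Finish times: Asset creation at 13, Level scripting at 27, Internal playtest at 35, Localization at 35, QA pass at 38, Cert submission at 41, Patch build at 42. The latest is day 42.

42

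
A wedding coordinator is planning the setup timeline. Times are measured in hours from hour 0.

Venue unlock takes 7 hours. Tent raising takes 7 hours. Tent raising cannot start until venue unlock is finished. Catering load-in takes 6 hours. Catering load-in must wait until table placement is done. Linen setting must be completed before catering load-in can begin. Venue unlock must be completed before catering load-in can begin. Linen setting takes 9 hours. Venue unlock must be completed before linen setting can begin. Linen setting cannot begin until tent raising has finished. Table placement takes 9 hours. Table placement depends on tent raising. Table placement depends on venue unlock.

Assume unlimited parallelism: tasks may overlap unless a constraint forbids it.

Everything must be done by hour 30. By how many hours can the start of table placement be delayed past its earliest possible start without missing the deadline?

Nothing blocks venue unlock, so it runs from hour 0 to hour 7.
After venue unlock (finishes hour 7), tent raising can start at hour 7 and finishes at hour 14.
Table placement has to wait for tent raising (finishes hour 14); venue unlock (finishes hour 7). The latest of these is hour 14, so table placement runs hour 14 to 14 + 9 = hour 23.

Working backward from the deadline:
To finish by hour 30, catering load-in (duration 6) must start no later than hour 24.
Table placement must finish before catering load-in (must start by hour 24). With a 9-hour duration, table placement must start by 24 − 9 = hour 15.
So table placement can start as early as hour 14 and as late as hour 15, giving 15 − 14 = 1 hour of slack.

1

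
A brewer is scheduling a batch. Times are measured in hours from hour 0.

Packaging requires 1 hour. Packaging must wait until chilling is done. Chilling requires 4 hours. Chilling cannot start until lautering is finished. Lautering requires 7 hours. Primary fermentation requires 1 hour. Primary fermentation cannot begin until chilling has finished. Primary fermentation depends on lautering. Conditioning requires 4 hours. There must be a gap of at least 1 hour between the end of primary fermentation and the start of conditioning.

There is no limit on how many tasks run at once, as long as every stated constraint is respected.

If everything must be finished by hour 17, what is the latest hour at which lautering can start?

0

Nothing follows conditioning; the deadline of hour 17 is its only limit. It must start by 17 − 4 = hour 13.
Primary fermentation has to be done before conditioning (must start by hour 13, minus 1-hour gap → hour 12). That means finishing by hour 12, i.e. starting by 12 − 1 = hour 11.
Packaging must finish by hour 17; it takes 1 hour, so it must start by 17 − 1 = hour 16.
Chilling has several dependents: primary fermentation (must start by hour 11); packaging (must start by hour 16). The earliest of those limits is hour 11, so chilling must start by 11 − 4 = hour 7.
Lautering must finish in time for chilling (must start by hour 7); primary fermentation (must start by hour 11). The tightest is hour 7, so lautering must start by 7 − 7 = hour 0.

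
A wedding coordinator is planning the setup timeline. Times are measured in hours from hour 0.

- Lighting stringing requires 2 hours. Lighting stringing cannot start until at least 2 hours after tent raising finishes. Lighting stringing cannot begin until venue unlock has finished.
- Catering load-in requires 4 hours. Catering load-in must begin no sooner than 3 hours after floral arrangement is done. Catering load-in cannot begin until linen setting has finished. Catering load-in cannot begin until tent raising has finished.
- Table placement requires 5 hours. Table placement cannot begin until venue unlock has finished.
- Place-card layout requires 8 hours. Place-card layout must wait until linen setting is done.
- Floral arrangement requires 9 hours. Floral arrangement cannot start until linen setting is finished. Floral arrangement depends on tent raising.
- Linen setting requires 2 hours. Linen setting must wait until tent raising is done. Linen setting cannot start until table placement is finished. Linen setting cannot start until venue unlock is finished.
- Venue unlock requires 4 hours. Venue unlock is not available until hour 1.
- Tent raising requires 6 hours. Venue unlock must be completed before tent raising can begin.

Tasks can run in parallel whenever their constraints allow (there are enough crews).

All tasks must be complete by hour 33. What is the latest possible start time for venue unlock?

To finish by hour 33, catering load-in (duration 4) must start no later than hour 29.
Floral arrangement must finish before catering load-in (must start by hour 29, minus 3-hour gap → hour 26). With a 9-hour duration, floral arrangement must start by 26 − 9 = hour 17.
Place-card layout must finish by hour 33; it takes 8 hours, so it must start by 33 − 8 = hour 25.
Linen setting feeds floral arrangement (must start by hour 17); catering load-in (must start by hour 29); place-card layout (must start by hour 25). Taking the minimum, linen setting must finish by hour 17 and start by 17 − 2 = hour 15.
Nothing follows lighting stringing; the deadline of hour 33 is its only limit. It must start by 33 − 2 = hour 31.
Tent raising has several dependents: linen setting (must start by hour 15); floral arrangement (must start by hour 17); lighting stringing (must start by hour 31, minus 2-hour gap → hour 29); catering load-in (must start by hour 29). The earliest of those limits is hour 15, so tent raising must start by 15 − 6 = hour 9.
Table placement feeds into linen setting (must start by hour 15); so table placement must finish by hour 15 and therefore start by hour 10.
Venue unlock must finish in time for tent raising (must start by hour 9); table placement (must start by hour 10); linen setting (must start by hour 15); lighting stringing (must start by hour 31). The tightest is hour 9, so venue unlock must start by 9 − 4 = hour 5.

5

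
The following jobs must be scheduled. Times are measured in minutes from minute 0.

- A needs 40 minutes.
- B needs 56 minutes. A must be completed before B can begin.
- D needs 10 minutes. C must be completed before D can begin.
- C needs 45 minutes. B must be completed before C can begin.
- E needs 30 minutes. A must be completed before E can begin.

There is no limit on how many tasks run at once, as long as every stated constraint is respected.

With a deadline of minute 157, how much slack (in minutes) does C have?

Nothing blocks A, so it runs from minute 0 to minute 40.
After A (finishes minute 40), B can start at minute 40 and finishes at minute 96.
C waits on B (finishes minute 96), so it starts at minute 96 and finishes at 96 + 45 = minute 141.

Working backward from the deadline:
To finish by minute 157, D (duration 10) must start no later than minute 147.
C must finish before D (must start by minute 147). With a 45-minute duration, C must start by 147 − 45 = minute 102.
So C can start as early as minute 96 and as late as minute 102, giving 102 − 96 = 6 minutes of slack.

6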